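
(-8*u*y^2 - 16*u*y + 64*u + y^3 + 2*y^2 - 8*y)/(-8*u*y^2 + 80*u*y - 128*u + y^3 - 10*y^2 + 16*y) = (y + 4)/(y - 8)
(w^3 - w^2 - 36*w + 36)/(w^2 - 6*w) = w + 5 - 6/w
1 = 1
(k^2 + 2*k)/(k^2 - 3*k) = (k + 2)/(k - 3)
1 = 1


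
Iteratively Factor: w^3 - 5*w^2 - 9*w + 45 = (w + 3)*(w^2 - 8*w + 15) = (w - 5)*(w + 3)*(w - 3)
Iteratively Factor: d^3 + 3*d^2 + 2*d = (d + 2)*(d^2 + d) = (d + 1)*(d + 2)*(d)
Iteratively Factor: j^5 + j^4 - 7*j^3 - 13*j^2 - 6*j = (j + 1)*(j^4 - 7*j^2 - 6*j) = (j - 3)*(j + 1)*(j^3 + 3*j^2 + 2*j) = (j - 3)*(j + 1)^2*(j^2 + 2*j) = (j - 3)*(j + 1)^2*(j + 2)*(j)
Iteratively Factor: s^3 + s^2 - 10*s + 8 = (s + 4)*(s^2 - 3*s + 2) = (s - 1)*(s + 4)*(s - 2)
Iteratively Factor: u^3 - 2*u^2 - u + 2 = (u - 1)*(u^2 - u - 2) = (u - 1)*(u + 1)*(u - 2)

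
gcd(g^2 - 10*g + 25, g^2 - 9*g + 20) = g - 5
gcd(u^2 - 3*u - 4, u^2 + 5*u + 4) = u + 1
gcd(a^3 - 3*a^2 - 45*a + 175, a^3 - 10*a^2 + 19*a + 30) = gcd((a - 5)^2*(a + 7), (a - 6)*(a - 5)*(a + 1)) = a - 5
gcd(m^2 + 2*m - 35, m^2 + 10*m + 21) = m + 7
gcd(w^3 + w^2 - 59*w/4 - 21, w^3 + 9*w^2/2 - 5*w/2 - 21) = w + 7/2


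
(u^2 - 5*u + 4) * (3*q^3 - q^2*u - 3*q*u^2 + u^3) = 3*q^3*u^2 - 15*q^3*u + 12*q^3 - q^2*u^3 + 5*q^2*u^2 - 4*q^2*u - 3*q*u^4 + 15*q*u^3 - 12*q*u^2 + u^5 - 5*u^4 + 4*u^3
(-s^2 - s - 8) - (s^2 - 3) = -2*s^2 - s - 5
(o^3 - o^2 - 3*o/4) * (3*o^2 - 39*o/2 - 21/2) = 3*o^5 - 45*o^4/2 + 27*o^3/4 + 201*o^2/8 + 63*o/8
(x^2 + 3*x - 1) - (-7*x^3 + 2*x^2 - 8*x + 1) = 7*x^3 - x^2 + 11*x - 2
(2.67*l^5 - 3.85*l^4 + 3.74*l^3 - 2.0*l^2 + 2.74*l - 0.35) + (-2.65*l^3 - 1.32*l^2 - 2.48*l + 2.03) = 2.67*l^5 - 3.85*l^4 + 1.09*l^3 - 3.32*l^2 + 0.26*l + 1.68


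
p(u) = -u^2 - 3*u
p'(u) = -2*u - 3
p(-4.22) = -5.15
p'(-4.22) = 5.44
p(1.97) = -9.79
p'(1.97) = -6.94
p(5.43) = -45.77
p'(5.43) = -13.86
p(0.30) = -0.99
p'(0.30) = -3.60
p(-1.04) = 2.04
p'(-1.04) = -0.92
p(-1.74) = 2.19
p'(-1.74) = 0.48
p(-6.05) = -18.45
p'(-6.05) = 9.10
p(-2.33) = 1.56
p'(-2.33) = 1.66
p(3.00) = -18.00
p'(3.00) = -9.00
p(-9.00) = -54.00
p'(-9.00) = 15.00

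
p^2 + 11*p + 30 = (p + 5)*(p + 6)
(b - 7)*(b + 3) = b^2 - 4*b - 21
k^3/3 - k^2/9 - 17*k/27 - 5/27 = (k/3 + 1/3)*(k - 5/3)*(k + 1/3)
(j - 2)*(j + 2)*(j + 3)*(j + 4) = j^4 + 7*j^3 + 8*j^2 - 28*j - 48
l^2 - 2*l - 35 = (l - 7)*(l + 5)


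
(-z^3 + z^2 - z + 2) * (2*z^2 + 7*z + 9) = -2*z^5 - 5*z^4 - 4*z^3 + 6*z^2 + 5*z + 18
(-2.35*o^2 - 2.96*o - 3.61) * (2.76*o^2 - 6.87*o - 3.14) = -6.486*o^4 + 7.9749*o^3 + 17.7506*o^2 + 34.0951*o + 11.3354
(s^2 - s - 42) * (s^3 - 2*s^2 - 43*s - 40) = s^5 - 3*s^4 - 83*s^3 + 87*s^2 + 1846*s + 1680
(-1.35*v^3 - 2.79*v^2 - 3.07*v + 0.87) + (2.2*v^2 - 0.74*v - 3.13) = -1.35*v^3 - 0.59*v^2 - 3.81*v - 2.26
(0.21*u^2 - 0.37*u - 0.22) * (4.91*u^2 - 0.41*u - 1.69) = 1.0311*u^4 - 1.9028*u^3 - 1.2834*u^2 + 0.7155*u + 0.3718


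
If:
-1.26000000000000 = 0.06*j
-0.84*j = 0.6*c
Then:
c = 29.40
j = -21.00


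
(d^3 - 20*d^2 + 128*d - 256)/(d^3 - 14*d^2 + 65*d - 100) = (d^2 - 16*d + 64)/(d^2 - 10*d + 25)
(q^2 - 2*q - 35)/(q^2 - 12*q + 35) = (q + 5)/(q - 5)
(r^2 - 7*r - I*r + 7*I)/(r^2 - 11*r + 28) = (r - I)/(r - 4)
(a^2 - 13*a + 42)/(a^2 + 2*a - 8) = (a^2 - 13*a + 42)/(a^2 + 2*a - 8)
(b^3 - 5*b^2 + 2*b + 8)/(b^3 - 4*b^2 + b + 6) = (b - 4)/(b - 3)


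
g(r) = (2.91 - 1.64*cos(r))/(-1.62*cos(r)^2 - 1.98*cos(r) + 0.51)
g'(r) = (2.91 - 1.64*cos(r))*(-3.24*sin(r)*cos(r) - 1.98*sin(r))/(-1.62*cos(r)^2 - 1.98*cos(r) + 0.51)^2 + 1.64*sin(r)/(-1.62*cos(r)^2 - 1.98*cos(r) + 0.51)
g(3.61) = 4.43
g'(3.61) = -2.60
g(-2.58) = 4.19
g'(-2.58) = -2.51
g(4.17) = 3.41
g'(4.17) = -0.46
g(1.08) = -2.73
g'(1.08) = -12.63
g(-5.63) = -0.77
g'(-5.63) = -1.50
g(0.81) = -1.09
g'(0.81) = -2.79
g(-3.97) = 3.63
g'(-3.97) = 1.60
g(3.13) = 5.23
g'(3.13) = 0.11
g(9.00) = 4.54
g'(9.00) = 2.58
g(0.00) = -0.41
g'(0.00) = 0.00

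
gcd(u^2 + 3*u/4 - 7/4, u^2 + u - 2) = u - 1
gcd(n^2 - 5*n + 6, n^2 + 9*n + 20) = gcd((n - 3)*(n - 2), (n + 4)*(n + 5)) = 1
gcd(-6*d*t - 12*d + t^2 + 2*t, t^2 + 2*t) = t + 2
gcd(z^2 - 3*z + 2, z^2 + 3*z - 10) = z - 2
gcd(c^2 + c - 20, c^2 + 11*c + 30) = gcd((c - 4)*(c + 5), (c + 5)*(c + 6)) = c + 5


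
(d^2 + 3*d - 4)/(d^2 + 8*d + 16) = (d - 1)/(d + 4)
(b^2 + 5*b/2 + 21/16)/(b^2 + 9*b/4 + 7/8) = (4*b + 3)/(2*(2*b + 1))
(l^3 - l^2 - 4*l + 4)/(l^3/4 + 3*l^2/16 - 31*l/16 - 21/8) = 16*(l^2 - 3*l + 2)/(4*l^2 - 5*l - 21)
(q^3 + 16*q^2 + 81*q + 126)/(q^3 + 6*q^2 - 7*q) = (q^2 + 9*q + 18)/(q*(q - 1))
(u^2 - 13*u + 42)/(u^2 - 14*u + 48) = (u - 7)/(u - 8)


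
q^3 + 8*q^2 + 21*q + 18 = (q + 2)*(q + 3)^2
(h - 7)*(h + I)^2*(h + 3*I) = h^4 - 7*h^3 + 5*I*h^3 - 7*h^2 - 35*I*h^2 + 49*h - 3*I*h + 21*I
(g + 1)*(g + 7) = g^2 + 8*g + 7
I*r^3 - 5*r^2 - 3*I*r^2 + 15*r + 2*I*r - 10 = (r - 2)*(r + 5*I)*(I*r - I)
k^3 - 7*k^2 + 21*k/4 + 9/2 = (k - 6)*(k - 3/2)*(k + 1/2)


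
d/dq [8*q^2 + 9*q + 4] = 16*q + 9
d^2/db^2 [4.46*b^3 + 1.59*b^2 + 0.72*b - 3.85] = 26.76*b + 3.18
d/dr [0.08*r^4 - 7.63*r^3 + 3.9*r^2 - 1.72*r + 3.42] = 0.32*r^3 - 22.89*r^2 + 7.8*r - 1.72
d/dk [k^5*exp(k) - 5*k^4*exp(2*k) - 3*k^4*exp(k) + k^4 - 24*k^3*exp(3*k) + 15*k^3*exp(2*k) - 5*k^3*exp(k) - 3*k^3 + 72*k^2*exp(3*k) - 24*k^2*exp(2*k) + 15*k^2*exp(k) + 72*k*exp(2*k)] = k^5*exp(k) - 10*k^4*exp(2*k) + 2*k^4*exp(k) - 72*k^3*exp(3*k) + 10*k^3*exp(2*k) - 17*k^3*exp(k) + 4*k^3 + 144*k^2*exp(3*k) - 3*k^2*exp(2*k) - 9*k^2 + 144*k*exp(3*k) + 96*k*exp(2*k) + 30*k*exp(k) + 72*exp(2*k)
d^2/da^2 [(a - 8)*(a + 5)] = 2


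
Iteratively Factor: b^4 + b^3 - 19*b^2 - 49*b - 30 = (b + 3)*(b^3 - 2*b^2 - 13*b - 10) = (b + 2)*(b + 3)*(b^2 - 4*b - 5) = (b - 5)*(b + 2)*(b + 3)*(b + 1)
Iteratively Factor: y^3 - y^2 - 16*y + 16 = (y - 1)*(y^2 - 16) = (y - 4)*(y - 1)*(y + 4)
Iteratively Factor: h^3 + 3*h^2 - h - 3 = (h - 1)*(h^2 + 4*h + 3) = (h - 1)*(h + 1)*(h + 3)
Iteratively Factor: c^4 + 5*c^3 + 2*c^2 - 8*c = (c)*(c^3 + 5*c^2 + 2*c - 8) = c*(c + 4)*(c^2 + c - 2) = c*(c + 2)*(c + 4)*(c - 1)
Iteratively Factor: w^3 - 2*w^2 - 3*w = (w + 1)*(w^2 - 3*w) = w*(w + 1)*(w - 3)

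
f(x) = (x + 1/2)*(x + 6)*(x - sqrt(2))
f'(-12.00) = 303.75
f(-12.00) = -925.58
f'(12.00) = 547.87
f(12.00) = 2381.80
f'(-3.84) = -1.01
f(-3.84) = 37.91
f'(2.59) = 40.28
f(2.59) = 31.21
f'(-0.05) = -6.69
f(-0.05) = -3.92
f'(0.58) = 0.72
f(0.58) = -5.93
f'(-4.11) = 2.68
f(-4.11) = 37.69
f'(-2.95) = -10.09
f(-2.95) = 32.61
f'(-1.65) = -14.81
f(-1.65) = 15.33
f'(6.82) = 202.71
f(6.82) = 507.29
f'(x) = (x + 1/2)*(x + 6) + (x + 1/2)*(x - sqrt(2)) + (x + 6)*(x - sqrt(2))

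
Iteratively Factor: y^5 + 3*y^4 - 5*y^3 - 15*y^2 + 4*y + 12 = (y + 1)*(y^4 + 2*y^3 - 7*y^2 - 8*y + 12) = (y + 1)*(y + 3)*(y^3 - y^2 - 4*y + 4) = (y - 1)*(y + 1)*(y + 3)*(y^2 - 4) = (y - 2)*(y - 1)*(y + 1)*(y + 3)*(y + 2)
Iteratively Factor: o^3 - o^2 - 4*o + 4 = (o - 2)*(o^2 + o - 2) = (o - 2)*(o + 2)*(o - 1)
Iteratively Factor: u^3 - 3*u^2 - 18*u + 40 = (u - 5)*(u^2 + 2*u - 8) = (u - 5)*(u - 2)*(u + 4)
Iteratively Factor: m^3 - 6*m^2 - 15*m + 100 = (m - 5)*(m^2 - m - 20) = (m - 5)^2*(m + 4)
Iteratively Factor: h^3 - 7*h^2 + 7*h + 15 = (h - 3)*(h^2 - 4*h - 5) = (h - 3)*(h + 1)*(h - 5)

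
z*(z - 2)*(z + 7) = z^3 + 5*z^2 - 14*z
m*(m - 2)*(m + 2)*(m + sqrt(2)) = m^4 + sqrt(2)*m^3 - 4*m^2 - 4*sqrt(2)*m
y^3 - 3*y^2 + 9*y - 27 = (y - 3)*(y - 3*I)*(y + 3*I)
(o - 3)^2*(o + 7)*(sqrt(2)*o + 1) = sqrt(2)*o^4 + o^3 + sqrt(2)*o^3 - 33*sqrt(2)*o^2 + o^2 - 33*o + 63*sqrt(2)*o + 63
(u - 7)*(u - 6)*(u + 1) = u^3 - 12*u^2 + 29*u + 42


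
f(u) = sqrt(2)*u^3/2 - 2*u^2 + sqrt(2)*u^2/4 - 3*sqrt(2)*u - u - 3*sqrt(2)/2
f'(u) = 3*sqrt(2)*u^2/2 - 4*u + sqrt(2)*u/2 - 3*sqrt(2) - 1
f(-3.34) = -29.32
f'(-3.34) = 29.42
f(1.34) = -10.40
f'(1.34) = -5.85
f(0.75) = -6.68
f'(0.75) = -6.52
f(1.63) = -11.98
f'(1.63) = -4.97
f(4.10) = -2.56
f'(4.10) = 16.92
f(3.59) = -9.45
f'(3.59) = 10.28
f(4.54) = 6.31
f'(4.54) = 23.53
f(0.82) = -7.14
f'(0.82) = -6.52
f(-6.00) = -182.67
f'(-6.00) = 90.88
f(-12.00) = -1398.18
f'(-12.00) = 339.74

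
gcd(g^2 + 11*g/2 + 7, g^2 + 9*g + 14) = g + 2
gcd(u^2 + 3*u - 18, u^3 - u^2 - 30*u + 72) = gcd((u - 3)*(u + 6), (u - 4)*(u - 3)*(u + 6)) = u^2 + 3*u - 18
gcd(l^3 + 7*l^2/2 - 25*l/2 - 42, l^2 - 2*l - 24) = l + 4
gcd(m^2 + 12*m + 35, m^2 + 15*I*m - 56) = 1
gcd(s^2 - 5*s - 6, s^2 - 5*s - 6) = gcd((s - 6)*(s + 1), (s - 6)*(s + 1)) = s^2 - 5*s - 6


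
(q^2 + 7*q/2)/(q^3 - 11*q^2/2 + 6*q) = (2*q + 7)/(2*q^2 - 11*q + 12)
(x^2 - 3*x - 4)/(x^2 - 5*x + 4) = (x + 1)/(x - 1)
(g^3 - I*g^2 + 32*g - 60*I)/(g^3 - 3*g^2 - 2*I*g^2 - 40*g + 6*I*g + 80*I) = (g^2 + I*g + 30)/(g^2 - 3*g - 40)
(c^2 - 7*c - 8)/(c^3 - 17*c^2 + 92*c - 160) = (c + 1)/(c^2 - 9*c + 20)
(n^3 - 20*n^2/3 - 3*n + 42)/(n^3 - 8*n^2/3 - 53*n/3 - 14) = (n - 3)/(n + 1)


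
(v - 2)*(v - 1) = v^2 - 3*v + 2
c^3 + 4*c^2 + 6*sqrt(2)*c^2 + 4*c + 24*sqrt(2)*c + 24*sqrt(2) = (c + 2)^2*(c + 6*sqrt(2))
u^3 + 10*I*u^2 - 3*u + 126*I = (u - 3*I)*(u + 6*I)*(u + 7*I)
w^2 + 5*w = w*(w + 5)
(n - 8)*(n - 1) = n^2 - 9*n + 8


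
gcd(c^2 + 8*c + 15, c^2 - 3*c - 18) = c + 3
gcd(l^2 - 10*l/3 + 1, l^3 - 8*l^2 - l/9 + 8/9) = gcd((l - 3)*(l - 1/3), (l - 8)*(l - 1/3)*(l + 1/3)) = l - 1/3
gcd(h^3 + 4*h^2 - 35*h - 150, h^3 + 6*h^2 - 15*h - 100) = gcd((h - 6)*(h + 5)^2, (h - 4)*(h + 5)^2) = h^2 + 10*h + 25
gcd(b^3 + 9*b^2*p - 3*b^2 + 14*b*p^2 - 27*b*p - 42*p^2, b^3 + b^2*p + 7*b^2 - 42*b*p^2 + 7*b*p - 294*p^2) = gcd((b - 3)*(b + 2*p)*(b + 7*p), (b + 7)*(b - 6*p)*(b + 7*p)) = b + 7*p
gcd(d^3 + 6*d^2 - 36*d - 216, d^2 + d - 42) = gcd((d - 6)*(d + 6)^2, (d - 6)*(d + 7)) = d - 6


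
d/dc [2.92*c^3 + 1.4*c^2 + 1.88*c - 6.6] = 8.76*c^2 + 2.8*c + 1.88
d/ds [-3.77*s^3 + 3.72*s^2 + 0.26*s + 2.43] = -11.31*s^2 + 7.44*s + 0.26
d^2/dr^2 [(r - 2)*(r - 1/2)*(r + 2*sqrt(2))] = 6*r - 5 + 4*sqrt(2)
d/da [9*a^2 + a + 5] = 18*a + 1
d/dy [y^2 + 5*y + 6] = 2*y + 5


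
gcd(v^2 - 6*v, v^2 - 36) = v - 6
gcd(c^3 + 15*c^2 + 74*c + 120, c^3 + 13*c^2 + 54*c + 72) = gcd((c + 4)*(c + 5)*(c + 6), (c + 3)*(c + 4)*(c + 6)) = c^2 + 10*c + 24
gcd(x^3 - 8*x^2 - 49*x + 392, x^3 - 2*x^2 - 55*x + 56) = x^2 - x - 56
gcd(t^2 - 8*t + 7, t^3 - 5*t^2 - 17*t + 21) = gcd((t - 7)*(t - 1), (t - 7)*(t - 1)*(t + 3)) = t^2 - 8*t + 7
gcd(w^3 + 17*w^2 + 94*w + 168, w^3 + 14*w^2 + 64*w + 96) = w^2 + 10*w + 24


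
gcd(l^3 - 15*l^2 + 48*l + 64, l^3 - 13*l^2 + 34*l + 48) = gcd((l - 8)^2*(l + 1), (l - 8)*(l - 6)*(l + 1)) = l^2 - 7*l - 8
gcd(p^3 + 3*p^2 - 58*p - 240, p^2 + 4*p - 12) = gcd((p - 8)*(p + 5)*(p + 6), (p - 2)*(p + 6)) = p + 6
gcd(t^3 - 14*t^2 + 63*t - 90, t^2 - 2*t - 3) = t - 3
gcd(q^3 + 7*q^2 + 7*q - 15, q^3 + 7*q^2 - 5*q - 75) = q + 5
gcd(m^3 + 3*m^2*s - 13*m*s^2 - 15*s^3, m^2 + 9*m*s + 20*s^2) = m + 5*s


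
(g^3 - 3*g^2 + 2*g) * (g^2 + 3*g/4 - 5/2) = g^5 - 9*g^4/4 - 11*g^3/4 + 9*g^2 - 5*g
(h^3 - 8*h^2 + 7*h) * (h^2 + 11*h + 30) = h^5 + 3*h^4 - 51*h^3 - 163*h^2 + 210*h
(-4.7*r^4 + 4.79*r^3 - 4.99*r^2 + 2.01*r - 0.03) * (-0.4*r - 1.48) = 1.88*r^5 + 5.04*r^4 - 5.0932*r^3 + 6.5812*r^2 - 2.9628*r + 0.0444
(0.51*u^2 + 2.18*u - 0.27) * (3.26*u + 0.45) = 1.6626*u^3 + 7.3363*u^2 + 0.1008*u - 0.1215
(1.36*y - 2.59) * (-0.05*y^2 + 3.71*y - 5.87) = -0.068*y^3 + 5.1751*y^2 - 17.5921*y + 15.2033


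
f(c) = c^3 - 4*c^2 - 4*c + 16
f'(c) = 3*c^2 - 8*c - 4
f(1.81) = 1.59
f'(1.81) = -8.65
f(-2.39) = -10.94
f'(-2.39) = 32.26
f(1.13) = 7.82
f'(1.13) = -9.21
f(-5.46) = -244.18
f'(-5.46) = 129.11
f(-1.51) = 9.48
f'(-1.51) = 14.92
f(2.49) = -3.32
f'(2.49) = -5.32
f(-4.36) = -125.48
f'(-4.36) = 87.91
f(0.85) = 10.32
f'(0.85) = -8.63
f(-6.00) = -320.00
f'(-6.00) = 152.00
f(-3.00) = -35.00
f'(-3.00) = 47.00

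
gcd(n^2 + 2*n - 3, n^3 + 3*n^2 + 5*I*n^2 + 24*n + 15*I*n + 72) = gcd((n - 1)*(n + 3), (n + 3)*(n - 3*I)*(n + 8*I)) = n + 3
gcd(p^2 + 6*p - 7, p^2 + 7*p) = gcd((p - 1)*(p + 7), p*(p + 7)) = p + 7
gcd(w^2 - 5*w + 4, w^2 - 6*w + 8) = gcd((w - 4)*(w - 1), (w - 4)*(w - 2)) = w - 4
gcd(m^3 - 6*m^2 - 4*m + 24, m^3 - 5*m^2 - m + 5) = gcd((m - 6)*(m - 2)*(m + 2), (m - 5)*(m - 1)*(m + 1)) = 1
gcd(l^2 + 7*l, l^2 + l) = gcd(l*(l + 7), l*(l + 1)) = l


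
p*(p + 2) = p^2 + 2*p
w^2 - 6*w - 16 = (w - 8)*(w + 2)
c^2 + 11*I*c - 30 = (c + 5*I)*(c + 6*I)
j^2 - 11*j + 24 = (j - 8)*(j - 3)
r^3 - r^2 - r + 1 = (r - 1)^2*(r + 1)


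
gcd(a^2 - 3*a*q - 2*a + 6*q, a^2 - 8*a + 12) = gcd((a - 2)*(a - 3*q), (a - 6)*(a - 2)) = a - 2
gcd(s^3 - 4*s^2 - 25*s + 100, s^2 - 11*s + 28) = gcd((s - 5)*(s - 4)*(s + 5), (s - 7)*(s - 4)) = s - 4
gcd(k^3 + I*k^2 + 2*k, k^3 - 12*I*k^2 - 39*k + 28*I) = k - I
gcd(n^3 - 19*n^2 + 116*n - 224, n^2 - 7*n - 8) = n - 8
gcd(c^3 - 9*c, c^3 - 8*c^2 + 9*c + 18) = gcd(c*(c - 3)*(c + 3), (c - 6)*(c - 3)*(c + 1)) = c - 3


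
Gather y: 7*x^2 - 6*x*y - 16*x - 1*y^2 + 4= 7*x^2 - 6*x*y - 16*x - y^2 + 4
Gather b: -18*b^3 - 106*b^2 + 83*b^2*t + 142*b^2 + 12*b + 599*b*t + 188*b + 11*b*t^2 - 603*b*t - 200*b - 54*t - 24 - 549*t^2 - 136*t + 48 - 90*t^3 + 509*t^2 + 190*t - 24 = -18*b^3 + b^2*(83*t + 36) + b*(11*t^2 - 4*t) - 90*t^3 - 40*t^2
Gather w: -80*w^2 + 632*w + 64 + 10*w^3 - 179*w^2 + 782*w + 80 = 10*w^3 - 259*w^2 + 1414*w + 144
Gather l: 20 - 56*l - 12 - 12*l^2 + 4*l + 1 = -12*l^2 - 52*l + 9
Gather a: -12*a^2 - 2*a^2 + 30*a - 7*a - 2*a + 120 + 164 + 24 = -14*a^2 + 21*a + 308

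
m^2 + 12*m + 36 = (m + 6)^2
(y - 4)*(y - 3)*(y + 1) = y^3 - 6*y^2 + 5*y + 12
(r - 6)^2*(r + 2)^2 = r^4 - 8*r^3 - 8*r^2 + 96*r + 144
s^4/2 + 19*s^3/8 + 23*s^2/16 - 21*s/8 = s*(s/2 + 1)*(s - 3/4)*(s + 7/2)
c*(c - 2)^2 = c^3 - 4*c^2 + 4*c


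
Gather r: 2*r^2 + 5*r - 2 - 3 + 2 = 2*r^2 + 5*r - 3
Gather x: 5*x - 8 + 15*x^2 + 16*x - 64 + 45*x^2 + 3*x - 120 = 60*x^2 + 24*x - 192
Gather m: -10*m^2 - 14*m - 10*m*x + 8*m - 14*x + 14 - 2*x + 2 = -10*m^2 + m*(-10*x - 6) - 16*x + 16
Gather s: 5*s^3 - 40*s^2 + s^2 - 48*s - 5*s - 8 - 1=5*s^3 - 39*s^2 - 53*s - 9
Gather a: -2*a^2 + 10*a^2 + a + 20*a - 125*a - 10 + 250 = 8*a^2 - 104*a + 240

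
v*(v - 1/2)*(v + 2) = v^3 + 3*v^2/2 - v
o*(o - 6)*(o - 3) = o^3 - 9*o^2 + 18*o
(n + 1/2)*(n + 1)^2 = n^3 + 5*n^2/2 + 2*n + 1/2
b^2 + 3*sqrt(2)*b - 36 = (b - 3*sqrt(2))*(b + 6*sqrt(2))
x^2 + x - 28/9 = (x - 4/3)*(x + 7/3)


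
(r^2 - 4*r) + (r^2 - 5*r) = 2*r^2 - 9*r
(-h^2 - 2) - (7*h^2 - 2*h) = -8*h^2 + 2*h - 2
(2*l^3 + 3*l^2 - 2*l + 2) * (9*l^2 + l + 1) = 18*l^5 + 29*l^4 - 13*l^3 + 19*l^2 + 2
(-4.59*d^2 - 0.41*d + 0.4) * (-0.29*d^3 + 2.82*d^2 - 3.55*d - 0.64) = 1.3311*d^5 - 12.8249*d^4 + 15.0223*d^3 + 5.5211*d^2 - 1.1576*d - 0.256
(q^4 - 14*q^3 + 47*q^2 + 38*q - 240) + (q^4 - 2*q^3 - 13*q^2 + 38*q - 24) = 2*q^4 - 16*q^3 + 34*q^2 + 76*q - 264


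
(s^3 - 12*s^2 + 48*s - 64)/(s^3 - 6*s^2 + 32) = (s - 4)/(s + 2)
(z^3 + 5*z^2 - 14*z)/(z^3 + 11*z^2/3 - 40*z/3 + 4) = 3*z*(z + 7)/(3*z^2 + 17*z - 6)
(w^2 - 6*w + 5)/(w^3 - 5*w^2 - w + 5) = 1/(w + 1)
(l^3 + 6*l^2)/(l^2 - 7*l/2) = 2*l*(l + 6)/(2*l - 7)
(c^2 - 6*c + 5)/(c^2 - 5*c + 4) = (c - 5)/(c - 4)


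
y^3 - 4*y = y*(y - 2)*(y + 2)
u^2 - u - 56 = (u - 8)*(u + 7)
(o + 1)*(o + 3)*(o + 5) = o^3 + 9*o^2 + 23*o + 15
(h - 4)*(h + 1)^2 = h^3 - 2*h^2 - 7*h - 4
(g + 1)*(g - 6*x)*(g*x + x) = g^3*x - 6*g^2*x^2 + 2*g^2*x - 12*g*x^2 + g*x - 6*x^2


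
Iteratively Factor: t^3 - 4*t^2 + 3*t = (t)*(t^2 - 4*t + 3) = t*(t - 1)*(t - 3)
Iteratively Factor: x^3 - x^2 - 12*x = (x + 3)*(x^2 - 4*x) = (x - 4)*(x + 3)*(x)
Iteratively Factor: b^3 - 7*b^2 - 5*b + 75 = (b - 5)*(b^2 - 2*b - 15) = (b - 5)^2*(b + 3)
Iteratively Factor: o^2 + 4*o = (o + 4)*(o)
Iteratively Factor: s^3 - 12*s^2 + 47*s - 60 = (s - 3)*(s^2 - 9*s + 20) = (s - 5)*(s - 3)*(s - 4)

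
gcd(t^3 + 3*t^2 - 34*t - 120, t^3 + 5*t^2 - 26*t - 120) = t + 4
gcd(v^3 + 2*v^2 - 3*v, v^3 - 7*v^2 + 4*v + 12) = 1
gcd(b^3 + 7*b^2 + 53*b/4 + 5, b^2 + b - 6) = 1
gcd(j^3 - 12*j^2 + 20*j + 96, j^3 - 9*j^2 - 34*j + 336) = j - 8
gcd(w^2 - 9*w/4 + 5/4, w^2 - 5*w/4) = w - 5/4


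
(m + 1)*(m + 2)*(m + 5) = m^3 + 8*m^2 + 17*m + 10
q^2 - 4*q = q*(q - 4)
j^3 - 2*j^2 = j^2*(j - 2)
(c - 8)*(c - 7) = c^2 - 15*c + 56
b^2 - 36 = (b - 6)*(b + 6)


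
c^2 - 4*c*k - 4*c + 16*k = (c - 4)*(c - 4*k)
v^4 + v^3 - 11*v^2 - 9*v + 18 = (v - 3)*(v - 1)*(v + 2)*(v + 3)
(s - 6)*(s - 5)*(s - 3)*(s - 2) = s^4 - 16*s^3 + 91*s^2 - 216*s + 180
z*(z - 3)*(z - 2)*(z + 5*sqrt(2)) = z^4 - 5*z^3 + 5*sqrt(2)*z^3 - 25*sqrt(2)*z^2 + 6*z^2 + 30*sqrt(2)*z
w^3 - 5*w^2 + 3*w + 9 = (w - 3)^2*(w + 1)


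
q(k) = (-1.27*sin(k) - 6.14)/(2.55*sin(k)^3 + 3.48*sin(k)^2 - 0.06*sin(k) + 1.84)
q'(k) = (-1.27*sin(k) - 6.14)*(-7.65*sin(k)^2*cos(k) - 6.96*sin(k)*cos(k) + 0.06*cos(k))/(2.55*sin(k)^3 + 3.48*sin(k)^2 - 0.06*sin(k) + 1.84)^2 - 1.27*cos(k)/(2.55*sin(k)^3 + 3.48*sin(k)^2 - 0.06*sin(k) + 1.84)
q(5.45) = -1.89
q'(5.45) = -0.78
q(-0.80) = -1.91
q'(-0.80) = -0.87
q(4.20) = -1.77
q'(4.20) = 0.31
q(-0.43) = -2.46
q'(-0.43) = -2.10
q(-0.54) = -2.24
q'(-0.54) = -1.72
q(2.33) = -1.53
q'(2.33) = -1.88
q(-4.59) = -0.96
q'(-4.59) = -0.20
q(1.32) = -1.00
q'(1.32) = 0.42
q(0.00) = -3.34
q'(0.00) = -0.80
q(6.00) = -2.79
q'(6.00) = -2.41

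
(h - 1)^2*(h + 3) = h^3 + h^2 - 5*h + 3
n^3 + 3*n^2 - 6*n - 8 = (n - 2)*(n + 1)*(n + 4)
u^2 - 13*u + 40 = (u - 8)*(u - 5)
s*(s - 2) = s^2 - 2*s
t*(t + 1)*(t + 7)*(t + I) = t^4 + 8*t^3 + I*t^3 + 7*t^2 + 8*I*t^2 + 7*I*t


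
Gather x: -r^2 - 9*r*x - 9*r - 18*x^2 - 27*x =-r^2 - 9*r - 18*x^2 + x*(-9*r - 27)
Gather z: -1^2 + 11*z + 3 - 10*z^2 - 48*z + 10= -10*z^2 - 37*z + 12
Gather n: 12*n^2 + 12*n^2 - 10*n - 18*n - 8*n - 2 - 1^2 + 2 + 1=24*n^2 - 36*n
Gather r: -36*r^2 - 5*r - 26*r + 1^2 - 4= -36*r^2 - 31*r - 3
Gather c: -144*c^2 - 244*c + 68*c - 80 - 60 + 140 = -144*c^2 - 176*c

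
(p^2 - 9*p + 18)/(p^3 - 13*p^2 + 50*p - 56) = (p^2 - 9*p + 18)/(p^3 - 13*p^2 + 50*p - 56)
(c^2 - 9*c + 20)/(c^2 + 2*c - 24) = (c - 5)/(c + 6)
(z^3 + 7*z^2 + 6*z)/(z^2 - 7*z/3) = 3*(z^2 + 7*z + 6)/(3*z - 7)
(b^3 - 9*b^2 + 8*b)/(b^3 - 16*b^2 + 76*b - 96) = b*(b - 1)/(b^2 - 8*b + 12)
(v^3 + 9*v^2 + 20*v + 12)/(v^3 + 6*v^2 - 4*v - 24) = (v + 1)/(v - 2)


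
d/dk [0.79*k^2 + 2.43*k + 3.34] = 1.58*k + 2.43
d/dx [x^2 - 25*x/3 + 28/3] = 2*x - 25/3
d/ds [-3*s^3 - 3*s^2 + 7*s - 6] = -9*s^2 - 6*s + 7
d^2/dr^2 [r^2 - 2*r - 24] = 2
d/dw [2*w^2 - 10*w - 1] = 4*w - 10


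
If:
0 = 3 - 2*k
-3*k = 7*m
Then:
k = 3/2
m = -9/14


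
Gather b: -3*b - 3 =-3*b - 3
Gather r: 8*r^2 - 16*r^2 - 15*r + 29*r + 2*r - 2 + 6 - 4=-8*r^2 + 16*r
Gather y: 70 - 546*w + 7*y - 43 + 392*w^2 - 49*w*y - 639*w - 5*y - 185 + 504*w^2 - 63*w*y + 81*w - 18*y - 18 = 896*w^2 - 1104*w + y*(-112*w - 16) - 176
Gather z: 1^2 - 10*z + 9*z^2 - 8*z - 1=9*z^2 - 18*z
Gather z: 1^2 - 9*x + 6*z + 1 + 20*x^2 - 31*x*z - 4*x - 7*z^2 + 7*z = 20*x^2 - 13*x - 7*z^2 + z*(13 - 31*x) + 2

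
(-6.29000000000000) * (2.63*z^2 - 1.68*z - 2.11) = -16.5427*z^2 + 10.5672*z + 13.2719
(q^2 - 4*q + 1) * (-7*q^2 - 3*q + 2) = -7*q^4 + 25*q^3 + 7*q^2 - 11*q + 2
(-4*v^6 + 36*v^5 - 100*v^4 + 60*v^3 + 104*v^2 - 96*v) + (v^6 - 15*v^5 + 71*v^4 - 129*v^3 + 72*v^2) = -3*v^6 + 21*v^5 - 29*v^4 - 69*v^3 + 176*v^2 - 96*v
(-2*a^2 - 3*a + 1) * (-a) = 2*a^3 + 3*a^2 - a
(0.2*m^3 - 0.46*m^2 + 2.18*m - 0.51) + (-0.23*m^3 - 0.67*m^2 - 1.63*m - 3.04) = -0.03*m^3 - 1.13*m^2 + 0.55*m - 3.55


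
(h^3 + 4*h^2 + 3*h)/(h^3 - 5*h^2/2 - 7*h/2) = 2*(h + 3)/(2*h - 7)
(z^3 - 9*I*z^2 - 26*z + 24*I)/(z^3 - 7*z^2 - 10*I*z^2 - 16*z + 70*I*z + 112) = (z^2 - 7*I*z - 12)/(z^2 - z*(7 + 8*I) + 56*I)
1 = 1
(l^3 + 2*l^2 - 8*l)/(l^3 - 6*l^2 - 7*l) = (-l^2 - 2*l + 8)/(-l^2 + 6*l + 7)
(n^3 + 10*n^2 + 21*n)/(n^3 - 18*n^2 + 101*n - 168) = n*(n^2 + 10*n + 21)/(n^3 - 18*n^2 + 101*n - 168)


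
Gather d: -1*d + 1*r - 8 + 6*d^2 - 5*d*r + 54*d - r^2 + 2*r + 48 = 6*d^2 + d*(53 - 5*r) - r^2 + 3*r + 40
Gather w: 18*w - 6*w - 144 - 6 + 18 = 12*w - 132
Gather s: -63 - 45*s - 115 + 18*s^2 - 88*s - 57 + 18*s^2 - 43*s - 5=36*s^2 - 176*s - 240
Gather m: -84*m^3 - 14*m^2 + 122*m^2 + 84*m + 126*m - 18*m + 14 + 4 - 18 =-84*m^3 + 108*m^2 + 192*m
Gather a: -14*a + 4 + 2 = 6 - 14*a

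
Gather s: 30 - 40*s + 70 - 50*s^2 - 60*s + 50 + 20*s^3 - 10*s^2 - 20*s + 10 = 20*s^3 - 60*s^2 - 120*s + 160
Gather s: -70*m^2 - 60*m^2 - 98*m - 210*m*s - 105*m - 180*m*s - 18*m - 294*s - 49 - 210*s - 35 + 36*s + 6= -130*m^2 - 221*m + s*(-390*m - 468) - 78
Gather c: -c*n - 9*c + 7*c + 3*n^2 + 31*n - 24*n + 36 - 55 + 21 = c*(-n - 2) + 3*n^2 + 7*n + 2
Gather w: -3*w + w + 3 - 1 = 2 - 2*w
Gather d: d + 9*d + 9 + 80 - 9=10*d + 80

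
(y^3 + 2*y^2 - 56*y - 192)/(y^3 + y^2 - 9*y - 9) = (y^3 + 2*y^2 - 56*y - 192)/(y^3 + y^2 - 9*y - 9)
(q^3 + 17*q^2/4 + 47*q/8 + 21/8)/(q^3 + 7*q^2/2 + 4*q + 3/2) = (q + 7/4)/(q + 1)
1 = 1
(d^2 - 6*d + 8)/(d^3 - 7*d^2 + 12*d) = (d - 2)/(d*(d - 3))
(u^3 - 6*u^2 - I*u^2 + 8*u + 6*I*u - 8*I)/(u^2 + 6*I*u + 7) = (u^2 - 6*u + 8)/(u + 7*I)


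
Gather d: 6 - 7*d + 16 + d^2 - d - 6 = d^2 - 8*d + 16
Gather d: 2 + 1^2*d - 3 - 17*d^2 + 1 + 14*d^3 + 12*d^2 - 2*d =14*d^3 - 5*d^2 - d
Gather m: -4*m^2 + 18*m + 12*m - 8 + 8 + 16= -4*m^2 + 30*m + 16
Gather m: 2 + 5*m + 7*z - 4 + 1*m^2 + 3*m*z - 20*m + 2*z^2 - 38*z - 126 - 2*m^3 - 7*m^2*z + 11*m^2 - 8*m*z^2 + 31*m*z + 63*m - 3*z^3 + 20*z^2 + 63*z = -2*m^3 + m^2*(12 - 7*z) + m*(-8*z^2 + 34*z + 48) - 3*z^3 + 22*z^2 + 32*z - 128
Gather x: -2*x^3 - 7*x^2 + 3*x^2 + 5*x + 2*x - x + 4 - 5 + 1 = -2*x^3 - 4*x^2 + 6*x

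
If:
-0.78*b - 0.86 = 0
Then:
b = -1.10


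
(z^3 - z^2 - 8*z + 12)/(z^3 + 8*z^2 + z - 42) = (z - 2)/(z + 7)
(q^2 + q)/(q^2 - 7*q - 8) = q/(q - 8)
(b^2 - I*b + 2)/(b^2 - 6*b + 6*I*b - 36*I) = (b^2 - I*b + 2)/(b^2 + 6*b*(-1 + I) - 36*I)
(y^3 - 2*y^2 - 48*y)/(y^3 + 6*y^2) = (y - 8)/y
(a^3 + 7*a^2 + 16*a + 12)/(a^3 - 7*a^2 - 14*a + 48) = (a^2 + 4*a + 4)/(a^2 - 10*a + 16)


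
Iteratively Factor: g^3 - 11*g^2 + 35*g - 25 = (g - 5)*(g^2 - 6*g + 5) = (g - 5)^2*(g - 1)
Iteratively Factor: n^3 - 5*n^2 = (n)*(n^2 - 5*n) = n^2*(n - 5)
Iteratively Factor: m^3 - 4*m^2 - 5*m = (m + 1)*(m^2 - 5*m) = (m - 5)*(m + 1)*(m)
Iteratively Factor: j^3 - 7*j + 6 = (j + 3)*(j^2 - 3*j + 2) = (j - 1)*(j + 3)*(j - 2)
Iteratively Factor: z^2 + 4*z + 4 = (z + 2)*(z + 2)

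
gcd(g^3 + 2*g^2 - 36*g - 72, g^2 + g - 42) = g - 6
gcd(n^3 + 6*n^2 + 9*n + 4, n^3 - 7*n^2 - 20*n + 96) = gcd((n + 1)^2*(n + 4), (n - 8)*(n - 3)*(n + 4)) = n + 4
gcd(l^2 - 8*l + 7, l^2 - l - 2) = 1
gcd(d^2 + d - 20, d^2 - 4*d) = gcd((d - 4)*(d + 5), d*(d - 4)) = d - 4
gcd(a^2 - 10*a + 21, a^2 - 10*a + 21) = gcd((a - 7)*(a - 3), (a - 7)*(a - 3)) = a^2 - 10*a + 21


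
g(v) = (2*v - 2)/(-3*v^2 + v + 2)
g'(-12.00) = 0.01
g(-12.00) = 0.06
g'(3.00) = 0.05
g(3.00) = -0.18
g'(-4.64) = 0.04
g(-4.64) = 0.17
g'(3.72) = 0.03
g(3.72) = -0.15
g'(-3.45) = 0.09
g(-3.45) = 0.24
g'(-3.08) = 0.11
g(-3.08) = 0.28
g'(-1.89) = 0.45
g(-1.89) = 0.54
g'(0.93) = 0.26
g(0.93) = -0.42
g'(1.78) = 0.11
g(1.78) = -0.27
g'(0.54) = 0.46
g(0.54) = -0.55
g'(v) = (2*v - 2)*(6*v - 1)/(-3*v^2 + v + 2)^2 + 2/(-3*v^2 + v + 2)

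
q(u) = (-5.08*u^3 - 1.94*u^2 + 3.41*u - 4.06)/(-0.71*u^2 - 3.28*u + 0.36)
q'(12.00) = 6.65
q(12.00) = 63.87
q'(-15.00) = 5.84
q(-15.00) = -151.13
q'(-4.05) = -293.62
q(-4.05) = 144.01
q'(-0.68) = -3.01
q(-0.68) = -2.51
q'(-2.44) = -19.36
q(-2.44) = 12.06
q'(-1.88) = -10.12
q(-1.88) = 4.09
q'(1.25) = 2.47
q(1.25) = 2.63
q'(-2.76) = -28.60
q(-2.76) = 19.62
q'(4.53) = 5.49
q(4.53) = 17.22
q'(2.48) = 4.31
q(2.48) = 7.00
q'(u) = (1.42*u + 3.28)*(-5.08*u^3 - 1.94*u^2 + 3.41*u - 4.06)/(-0.71*u^2 - 3.28*u + 0.36)^2 + (-15.24*u^2 - 3.88*u + 3.41)/(-0.71*u^2 - 3.28*u + 0.36) = (3.6068*u^4 + 33.3248*u^3 + 3.2979*u^2 - 7.162*u - 12.0892)/(0.5041*u^4 + 4.6576*u^3 + 10.2472*u^2 - 2.3616*u + 0.1296)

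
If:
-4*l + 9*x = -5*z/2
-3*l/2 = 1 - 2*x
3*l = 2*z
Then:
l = -9/13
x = -1/52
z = -27/26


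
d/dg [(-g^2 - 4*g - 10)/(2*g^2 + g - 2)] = (7*g^2 + 44*g + 18)/(4*g^4 + 4*g^3 - 7*g^2 - 4*g + 4)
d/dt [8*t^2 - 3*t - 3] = 16*t - 3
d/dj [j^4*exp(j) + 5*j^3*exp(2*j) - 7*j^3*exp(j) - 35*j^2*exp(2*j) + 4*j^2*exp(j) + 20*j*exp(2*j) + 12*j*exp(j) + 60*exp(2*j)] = (j^4 + 10*j^3*exp(j) - 3*j^3 - 55*j^2*exp(j) - 17*j^2 - 30*j*exp(j) + 20*j + 140*exp(j) + 12)*exp(j)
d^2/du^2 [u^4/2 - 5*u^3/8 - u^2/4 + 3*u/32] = 6*u^2 - 15*u/4 - 1/2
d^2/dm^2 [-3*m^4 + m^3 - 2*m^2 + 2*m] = -36*m^2 + 6*m - 4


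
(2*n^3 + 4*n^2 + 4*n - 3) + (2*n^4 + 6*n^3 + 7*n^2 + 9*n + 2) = 2*n^4 + 8*n^3 + 11*n^2 + 13*n - 1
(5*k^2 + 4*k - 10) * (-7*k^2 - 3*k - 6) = -35*k^4 - 43*k^3 + 28*k^2 + 6*k + 60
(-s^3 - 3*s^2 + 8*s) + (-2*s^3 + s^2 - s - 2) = -3*s^3 - 2*s^2 + 7*s - 2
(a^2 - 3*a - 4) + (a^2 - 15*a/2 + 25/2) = 2*a^2 - 21*a/2 + 17/2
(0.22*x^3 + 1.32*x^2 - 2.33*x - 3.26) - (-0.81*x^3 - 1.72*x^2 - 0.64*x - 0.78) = 1.03*x^3 + 3.04*x^2 - 1.69*x - 2.48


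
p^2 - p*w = p*(p - w)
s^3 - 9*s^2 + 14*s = s*(s - 7)*(s - 2)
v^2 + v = v*(v + 1)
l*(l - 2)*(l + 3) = l^3 + l^2 - 6*l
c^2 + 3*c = c*(c + 3)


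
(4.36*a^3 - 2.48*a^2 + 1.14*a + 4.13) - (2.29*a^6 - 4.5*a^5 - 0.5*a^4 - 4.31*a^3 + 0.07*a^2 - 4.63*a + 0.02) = -2.29*a^6 + 4.5*a^5 + 0.5*a^4 + 8.67*a^3 - 2.55*a^2 + 5.77*a + 4.11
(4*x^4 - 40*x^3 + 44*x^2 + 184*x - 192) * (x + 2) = 4*x^5 - 32*x^4 - 36*x^3 + 272*x^2 + 176*x - 384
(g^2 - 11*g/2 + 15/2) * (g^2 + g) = g^4 - 9*g^3/2 + 2*g^2 + 15*g/2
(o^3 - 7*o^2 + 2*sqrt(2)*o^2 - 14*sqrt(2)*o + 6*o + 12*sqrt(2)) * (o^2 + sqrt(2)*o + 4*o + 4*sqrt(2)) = o^5 - 3*o^4 + 3*sqrt(2)*o^4 - 18*o^3 - 9*sqrt(2)*o^3 - 66*sqrt(2)*o^2 + 12*o^2 - 88*o + 72*sqrt(2)*o + 96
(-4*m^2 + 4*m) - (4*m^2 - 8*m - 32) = -8*m^2 + 12*m + 32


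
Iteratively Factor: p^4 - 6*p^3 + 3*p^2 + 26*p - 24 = (p - 1)*(p^3 - 5*p^2 - 2*p + 24) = (p - 1)*(p + 2)*(p^2 - 7*p + 12) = (p - 3)*(p - 1)*(p + 2)*(p - 4)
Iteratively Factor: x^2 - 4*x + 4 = (x - 2)*(x - 2)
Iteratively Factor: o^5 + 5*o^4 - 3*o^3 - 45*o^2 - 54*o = (o)*(o^4 + 5*o^3 - 3*o^2 - 45*o - 54) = o*(o + 3)*(o^3 + 2*o^2 - 9*o - 18) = o*(o - 3)*(o + 3)*(o^2 + 5*o + 6) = o*(o - 3)*(o + 2)*(o + 3)*(o + 3)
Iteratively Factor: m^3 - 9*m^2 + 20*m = (m - 4)*(m^2 - 5*m) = m*(m - 4)*(m - 5)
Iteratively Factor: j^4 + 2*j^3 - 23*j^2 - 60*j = (j)*(j^3 + 2*j^2 - 23*j - 60) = j*(j + 4)*(j^2 - 2*j - 15) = j*(j - 5)*(j + 4)*(j + 3)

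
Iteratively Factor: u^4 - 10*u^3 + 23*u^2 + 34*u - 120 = (u - 3)*(u^3 - 7*u^2 + 2*u + 40) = (u - 5)*(u - 3)*(u^2 - 2*u - 8) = (u - 5)*(u - 4)*(u - 3)*(u + 2)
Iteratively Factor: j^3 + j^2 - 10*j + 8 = (j + 4)*(j^2 - 3*j + 2) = (j - 2)*(j + 4)*(j - 1)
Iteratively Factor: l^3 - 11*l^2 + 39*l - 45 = (l - 5)*(l^2 - 6*l + 9) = (l - 5)*(l - 3)*(l - 3)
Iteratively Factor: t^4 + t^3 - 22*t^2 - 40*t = (t + 4)*(t^3 - 3*t^2 - 10*t) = (t - 5)*(t + 4)*(t^2 + 2*t) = (t - 5)*(t + 2)*(t + 4)*(t)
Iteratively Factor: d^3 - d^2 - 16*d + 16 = (d + 4)*(d^2 - 5*d + 4) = (d - 4)*(d + 4)*(d - 1)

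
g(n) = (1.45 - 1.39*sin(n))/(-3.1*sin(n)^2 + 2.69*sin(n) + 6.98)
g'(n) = (1.45 - 1.39*sin(n))*(6.2*sin(n)*cos(n) - 2.69*cos(n))/(-3.1*sin(n)^2 + 2.69*sin(n) + 6.98)^2 - 1.39*cos(n)/(-3.1*sin(n)^2 + 2.69*sin(n) + 6.98) = (-4.309*sin(n)^2 + 8.99*sin(n) - 13.6027)*cos(n)/(9.61*sin(n)^4 - 16.678*sin(n)^3 - 36.0399*sin(n)^2 + 37.5524*sin(n) + 48.7204)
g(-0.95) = 0.94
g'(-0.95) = -1.84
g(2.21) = 0.05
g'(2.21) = 0.11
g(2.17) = 0.04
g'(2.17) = 0.10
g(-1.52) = 2.36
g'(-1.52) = -0.95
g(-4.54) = 0.01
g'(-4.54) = 0.03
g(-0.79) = 0.70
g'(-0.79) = -1.27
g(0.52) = 0.10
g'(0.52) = -0.16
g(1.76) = 0.01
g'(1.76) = 0.04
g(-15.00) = 0.60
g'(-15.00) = 1.05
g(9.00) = 0.12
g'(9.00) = 0.17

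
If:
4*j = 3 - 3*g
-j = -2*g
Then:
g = 3/11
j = 6/11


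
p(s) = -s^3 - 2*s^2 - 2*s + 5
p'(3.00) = -41.00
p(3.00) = -46.00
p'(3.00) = -41.00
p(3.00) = -46.00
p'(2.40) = -28.88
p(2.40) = -25.14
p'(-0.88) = -0.80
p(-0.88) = 5.89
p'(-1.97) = -5.76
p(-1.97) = 8.82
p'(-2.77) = -13.94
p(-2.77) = 16.45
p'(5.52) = -115.49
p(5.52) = -235.18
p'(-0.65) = -0.67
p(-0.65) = 5.73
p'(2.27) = -26.54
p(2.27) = -21.54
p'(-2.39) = -9.58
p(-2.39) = 12.01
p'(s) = -3*s^2 - 4*s - 2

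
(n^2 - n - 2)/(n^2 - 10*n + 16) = (n + 1)/(n - 8)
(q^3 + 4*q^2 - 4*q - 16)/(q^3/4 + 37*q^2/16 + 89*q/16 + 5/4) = 16*(q^2 - 4)/(4*q^2 + 21*q + 5)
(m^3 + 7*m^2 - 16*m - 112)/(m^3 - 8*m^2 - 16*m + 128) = (m + 7)/(m - 8)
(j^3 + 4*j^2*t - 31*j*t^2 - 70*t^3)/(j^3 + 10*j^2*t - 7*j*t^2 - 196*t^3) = (-j^2 + 3*j*t + 10*t^2)/(-j^2 - 3*j*t + 28*t^2)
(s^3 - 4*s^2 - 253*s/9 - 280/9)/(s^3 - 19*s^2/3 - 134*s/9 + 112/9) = (3*s + 5)/(3*s - 2)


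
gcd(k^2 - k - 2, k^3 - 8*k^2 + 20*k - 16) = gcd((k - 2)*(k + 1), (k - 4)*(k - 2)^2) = k - 2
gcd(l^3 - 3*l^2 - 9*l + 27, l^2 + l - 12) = l - 3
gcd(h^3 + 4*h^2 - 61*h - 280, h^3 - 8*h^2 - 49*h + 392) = h^2 - h - 56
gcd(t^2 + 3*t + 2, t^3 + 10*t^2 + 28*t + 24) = t + 2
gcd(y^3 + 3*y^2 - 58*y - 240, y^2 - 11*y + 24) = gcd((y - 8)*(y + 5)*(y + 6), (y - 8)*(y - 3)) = y - 8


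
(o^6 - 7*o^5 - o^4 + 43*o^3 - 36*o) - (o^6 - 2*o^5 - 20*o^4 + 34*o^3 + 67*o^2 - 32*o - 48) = -5*o^5 + 19*o^4 + 9*o^3 - 67*o^2 - 4*o + 48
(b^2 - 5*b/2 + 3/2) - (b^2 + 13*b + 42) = -31*b/2 - 81/2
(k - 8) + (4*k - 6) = 5*k - 14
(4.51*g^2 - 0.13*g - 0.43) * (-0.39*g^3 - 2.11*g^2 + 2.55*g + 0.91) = -1.7589*g^5 - 9.4654*g^4 + 11.9425*g^3 + 4.6799*g^2 - 1.2148*g - 0.3913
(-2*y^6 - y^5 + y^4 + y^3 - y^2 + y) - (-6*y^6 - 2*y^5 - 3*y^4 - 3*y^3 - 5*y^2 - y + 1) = 4*y^6 + y^5 + 4*y^4 + 4*y^3 + 4*y^2 + 2*y - 1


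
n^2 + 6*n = n*(n + 6)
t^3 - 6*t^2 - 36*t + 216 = (t - 6)^2*(t + 6)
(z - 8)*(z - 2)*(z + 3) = z^3 - 7*z^2 - 14*z + 48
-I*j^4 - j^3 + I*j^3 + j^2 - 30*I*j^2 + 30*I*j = j*(j - 6*I)*(j + 5*I)*(-I*j + I)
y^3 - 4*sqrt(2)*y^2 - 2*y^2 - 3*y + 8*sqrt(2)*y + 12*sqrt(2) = (y - 3)*(y + 1)*(y - 4*sqrt(2))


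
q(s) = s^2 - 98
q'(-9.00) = -18.00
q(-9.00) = -17.00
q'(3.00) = 6.00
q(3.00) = -89.00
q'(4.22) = 8.44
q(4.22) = -80.19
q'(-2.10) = -4.20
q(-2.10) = -93.59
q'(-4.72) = -9.44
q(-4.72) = -75.72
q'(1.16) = 2.32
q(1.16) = -96.65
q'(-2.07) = -4.14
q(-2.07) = -93.72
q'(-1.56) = -3.12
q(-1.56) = -95.57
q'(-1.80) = -3.60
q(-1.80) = -94.76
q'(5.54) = 11.08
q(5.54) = -67.31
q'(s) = 2*s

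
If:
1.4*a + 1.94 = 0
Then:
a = -1.39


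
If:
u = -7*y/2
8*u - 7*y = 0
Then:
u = 0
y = 0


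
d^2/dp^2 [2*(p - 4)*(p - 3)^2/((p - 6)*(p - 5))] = 8*(7*p^3 - 99*p^2 + 459*p - 693)/(p^6 - 33*p^5 + 453*p^4 - 3311*p^3 + 13590*p^2 - 29700*p + 27000)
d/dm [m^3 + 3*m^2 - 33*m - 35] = 3*m^2 + 6*m - 33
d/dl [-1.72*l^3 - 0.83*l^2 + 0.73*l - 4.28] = -5.16*l^2 - 1.66*l + 0.73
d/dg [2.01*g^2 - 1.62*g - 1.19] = 4.02*g - 1.62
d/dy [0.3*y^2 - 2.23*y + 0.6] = 0.6*y - 2.23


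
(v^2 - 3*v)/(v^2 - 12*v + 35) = v*(v - 3)/(v^2 - 12*v + 35)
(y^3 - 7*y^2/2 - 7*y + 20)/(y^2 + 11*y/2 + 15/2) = (y^2 - 6*y + 8)/(y + 3)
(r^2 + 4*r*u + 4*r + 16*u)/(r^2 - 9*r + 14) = (r^2 + 4*r*u + 4*r + 16*u)/(r^2 - 9*r + 14)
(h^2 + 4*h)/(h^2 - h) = (h + 4)/(h - 1)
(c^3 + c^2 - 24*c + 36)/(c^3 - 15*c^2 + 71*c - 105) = (c^2 + 4*c - 12)/(c^2 - 12*c + 35)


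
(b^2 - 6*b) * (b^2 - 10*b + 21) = b^4 - 16*b^3 + 81*b^2 - 126*b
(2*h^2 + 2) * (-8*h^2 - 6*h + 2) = -16*h^4 - 12*h^3 - 12*h^2 - 12*h + 4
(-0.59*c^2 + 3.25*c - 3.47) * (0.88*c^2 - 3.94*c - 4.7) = -0.5192*c^4 + 5.1846*c^3 - 13.0856*c^2 - 1.6032*c + 16.309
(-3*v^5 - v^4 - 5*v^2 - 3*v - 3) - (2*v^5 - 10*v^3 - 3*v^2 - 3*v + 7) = -5*v^5 - v^4 + 10*v^3 - 2*v^2 - 10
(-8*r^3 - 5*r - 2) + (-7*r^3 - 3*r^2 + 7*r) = -15*r^3 - 3*r^2 + 2*r - 2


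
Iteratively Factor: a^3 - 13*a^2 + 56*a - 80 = (a - 5)*(a^2 - 8*a + 16) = (a - 5)*(a - 4)*(a - 4)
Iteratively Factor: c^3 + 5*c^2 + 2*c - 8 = (c + 2)*(c^2 + 3*c - 4) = (c - 1)*(c + 2)*(c + 4)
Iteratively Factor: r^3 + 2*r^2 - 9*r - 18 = (r + 2)*(r^2 - 9) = (r + 2)*(r + 3)*(r - 3)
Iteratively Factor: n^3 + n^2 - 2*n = (n)*(n^2 + n - 2) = n*(n + 2)*(n - 1)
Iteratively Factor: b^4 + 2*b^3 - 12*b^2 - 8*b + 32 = (b + 2)*(b^3 - 12*b + 16) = (b - 2)*(b + 2)*(b^2 + 2*b - 8) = (b - 2)^2*(b + 2)*(b + 4)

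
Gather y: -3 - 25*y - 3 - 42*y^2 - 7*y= -42*y^2 - 32*y - 6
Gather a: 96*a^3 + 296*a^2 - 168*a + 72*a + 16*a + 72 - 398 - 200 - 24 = 96*a^3 + 296*a^2 - 80*a - 550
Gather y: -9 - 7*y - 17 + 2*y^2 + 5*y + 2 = 2*y^2 - 2*y - 24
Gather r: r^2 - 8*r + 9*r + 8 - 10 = r^2 + r - 2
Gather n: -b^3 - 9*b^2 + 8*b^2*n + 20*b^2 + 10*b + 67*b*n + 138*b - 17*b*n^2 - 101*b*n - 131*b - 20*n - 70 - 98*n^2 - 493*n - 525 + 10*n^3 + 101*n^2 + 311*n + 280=-b^3 + 11*b^2 + 17*b + 10*n^3 + n^2*(3 - 17*b) + n*(8*b^2 - 34*b - 202) - 315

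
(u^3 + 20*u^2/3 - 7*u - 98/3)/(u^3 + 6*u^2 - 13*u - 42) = (u - 7/3)/(u - 3)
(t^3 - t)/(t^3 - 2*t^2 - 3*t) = (t - 1)/(t - 3)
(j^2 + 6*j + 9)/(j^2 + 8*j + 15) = (j + 3)/(j + 5)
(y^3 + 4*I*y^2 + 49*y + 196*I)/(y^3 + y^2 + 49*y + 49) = (y + 4*I)/(y + 1)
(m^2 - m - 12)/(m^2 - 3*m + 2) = (m^2 - m - 12)/(m^2 - 3*m + 2)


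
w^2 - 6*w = w*(w - 6)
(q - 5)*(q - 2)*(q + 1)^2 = q^4 - 5*q^3 - 3*q^2 + 13*q + 10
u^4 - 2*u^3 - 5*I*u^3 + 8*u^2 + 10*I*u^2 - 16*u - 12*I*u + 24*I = (u - 2)*(u - 6*I)*(u - I)*(u + 2*I)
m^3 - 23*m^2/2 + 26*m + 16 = (m - 8)*(m - 4)*(m + 1/2)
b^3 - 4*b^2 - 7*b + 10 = (b - 5)*(b - 1)*(b + 2)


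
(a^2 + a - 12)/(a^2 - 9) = (a + 4)/(a + 3)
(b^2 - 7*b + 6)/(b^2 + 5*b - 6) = (b - 6)/(b + 6)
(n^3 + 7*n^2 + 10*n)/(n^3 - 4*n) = (n + 5)/(n - 2)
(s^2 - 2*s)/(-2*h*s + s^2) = (2 - s)/(2*h - s)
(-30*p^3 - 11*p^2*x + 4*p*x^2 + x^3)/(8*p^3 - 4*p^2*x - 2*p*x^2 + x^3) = (-15*p^2 + 2*p*x + x^2)/(4*p^2 - 4*p*x + x^2)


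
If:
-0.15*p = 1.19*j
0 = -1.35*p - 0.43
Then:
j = 0.04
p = -0.32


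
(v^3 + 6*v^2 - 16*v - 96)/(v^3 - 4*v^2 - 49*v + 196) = (v^2 + 10*v + 24)/(v^2 - 49)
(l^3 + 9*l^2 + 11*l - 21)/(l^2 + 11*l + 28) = (l^2 + 2*l - 3)/(l + 4)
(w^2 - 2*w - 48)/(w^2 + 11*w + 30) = (w - 8)/(w + 5)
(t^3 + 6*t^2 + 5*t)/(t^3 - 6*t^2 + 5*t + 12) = t*(t + 5)/(t^2 - 7*t + 12)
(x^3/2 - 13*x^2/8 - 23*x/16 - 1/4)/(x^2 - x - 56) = (-8*x^3 + 26*x^2 + 23*x + 4)/(16*(-x^2 + x + 56))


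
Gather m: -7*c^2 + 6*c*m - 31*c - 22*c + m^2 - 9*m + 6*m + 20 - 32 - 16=-7*c^2 - 53*c + m^2 + m*(6*c - 3) - 28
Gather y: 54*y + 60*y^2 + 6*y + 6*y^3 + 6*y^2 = 6*y^3 + 66*y^2 + 60*y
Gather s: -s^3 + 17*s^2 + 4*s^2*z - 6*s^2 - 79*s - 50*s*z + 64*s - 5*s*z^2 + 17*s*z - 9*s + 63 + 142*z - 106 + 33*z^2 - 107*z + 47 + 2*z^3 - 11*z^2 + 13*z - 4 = -s^3 + s^2*(4*z + 11) + s*(-5*z^2 - 33*z - 24) + 2*z^3 + 22*z^2 + 48*z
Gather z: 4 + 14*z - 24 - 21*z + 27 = 7 - 7*z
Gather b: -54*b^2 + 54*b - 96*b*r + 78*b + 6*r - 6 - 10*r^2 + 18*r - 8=-54*b^2 + b*(132 - 96*r) - 10*r^2 + 24*r - 14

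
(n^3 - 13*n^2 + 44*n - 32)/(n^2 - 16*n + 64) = (n^2 - 5*n + 4)/(n - 8)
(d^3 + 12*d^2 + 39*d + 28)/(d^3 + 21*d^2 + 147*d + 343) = (d^2 + 5*d + 4)/(d^2 + 14*d + 49)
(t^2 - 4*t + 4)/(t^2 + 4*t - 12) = (t - 2)/(t + 6)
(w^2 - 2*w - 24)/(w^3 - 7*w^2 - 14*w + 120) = 1/(w - 5)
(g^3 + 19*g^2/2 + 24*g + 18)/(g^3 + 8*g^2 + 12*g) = (g + 3/2)/g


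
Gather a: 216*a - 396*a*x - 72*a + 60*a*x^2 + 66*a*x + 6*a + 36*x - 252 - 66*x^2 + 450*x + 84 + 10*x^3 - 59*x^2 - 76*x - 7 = a*(60*x^2 - 330*x + 150) + 10*x^3 - 125*x^2 + 410*x - 175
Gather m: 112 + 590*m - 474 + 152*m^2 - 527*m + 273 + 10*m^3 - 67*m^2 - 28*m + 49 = 10*m^3 + 85*m^2 + 35*m - 40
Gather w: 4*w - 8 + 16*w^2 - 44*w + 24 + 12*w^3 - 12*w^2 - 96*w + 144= 12*w^3 + 4*w^2 - 136*w + 160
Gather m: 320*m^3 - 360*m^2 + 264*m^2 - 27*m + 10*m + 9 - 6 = 320*m^3 - 96*m^2 - 17*m + 3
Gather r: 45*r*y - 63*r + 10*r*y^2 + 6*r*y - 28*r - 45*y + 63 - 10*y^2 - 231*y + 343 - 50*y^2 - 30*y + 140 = r*(10*y^2 + 51*y - 91) - 60*y^2 - 306*y + 546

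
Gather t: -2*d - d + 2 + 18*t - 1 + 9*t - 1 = -3*d + 27*t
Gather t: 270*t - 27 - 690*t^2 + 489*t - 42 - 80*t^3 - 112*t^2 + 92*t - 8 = -80*t^3 - 802*t^2 + 851*t - 77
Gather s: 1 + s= s + 1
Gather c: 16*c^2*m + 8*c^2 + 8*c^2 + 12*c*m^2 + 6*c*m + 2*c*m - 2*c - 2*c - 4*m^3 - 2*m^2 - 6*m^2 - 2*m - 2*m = c^2*(16*m + 16) + c*(12*m^2 + 8*m - 4) - 4*m^3 - 8*m^2 - 4*m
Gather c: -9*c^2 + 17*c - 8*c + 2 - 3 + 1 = -9*c^2 + 9*c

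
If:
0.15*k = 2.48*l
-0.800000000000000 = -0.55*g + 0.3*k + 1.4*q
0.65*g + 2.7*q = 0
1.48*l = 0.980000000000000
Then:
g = 4.60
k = 10.95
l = 0.66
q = -1.11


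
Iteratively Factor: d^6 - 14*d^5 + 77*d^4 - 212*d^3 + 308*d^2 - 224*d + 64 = (d - 2)*(d^5 - 12*d^4 + 53*d^3 - 106*d^2 + 96*d - 32) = (d - 2)^2*(d^4 - 10*d^3 + 33*d^2 - 40*d + 16) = (d - 4)*(d - 2)^2*(d^3 - 6*d^2 + 9*d - 4) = (d - 4)^2*(d - 2)^2*(d^2 - 2*d + 1) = (d - 4)^2*(d - 2)^2*(d - 1)*(d - 1)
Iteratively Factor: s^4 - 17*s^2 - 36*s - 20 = (s + 2)*(s^3 - 2*s^2 - 13*s - 10) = (s - 5)*(s + 2)*(s^2 + 3*s + 2) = (s - 5)*(s + 2)^2*(s + 1)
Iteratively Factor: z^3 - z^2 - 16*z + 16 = (z + 4)*(z^2 - 5*z + 4) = (z - 1)*(z + 4)*(z - 4)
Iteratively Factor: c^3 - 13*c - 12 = (c - 4)*(c^2 + 4*c + 3) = (c - 4)*(c + 1)*(c + 3)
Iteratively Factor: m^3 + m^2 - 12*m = (m)*(m^2 + m - 12) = m*(m + 4)*(m - 3)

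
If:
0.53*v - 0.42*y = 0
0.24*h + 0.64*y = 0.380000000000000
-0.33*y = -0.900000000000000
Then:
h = -5.69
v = 2.16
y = 2.73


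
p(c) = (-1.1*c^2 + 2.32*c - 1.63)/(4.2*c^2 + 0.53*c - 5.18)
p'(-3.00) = -0.19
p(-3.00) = -0.60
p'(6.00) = -0.01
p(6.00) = -0.18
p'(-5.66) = -0.03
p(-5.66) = -0.40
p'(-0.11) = -0.52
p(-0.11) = 0.37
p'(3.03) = -0.02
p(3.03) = -0.13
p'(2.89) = -0.03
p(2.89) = -0.13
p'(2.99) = -0.02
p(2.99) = -0.13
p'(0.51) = -0.07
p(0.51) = 0.19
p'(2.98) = -0.02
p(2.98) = -0.13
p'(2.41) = -0.03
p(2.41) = -0.12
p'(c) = (2.32 - 2.2*c)/(4.2*c^2 + 0.53*c - 5.18) + (-8.4*c - 0.53)*(-1.1*c^2 + 2.32*c - 1.63)/(4.2*c^2 + 0.53*c - 5.18)^2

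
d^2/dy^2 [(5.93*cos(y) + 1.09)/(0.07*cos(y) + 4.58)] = (-124.040598*cos(y) + 0.9479085*cos(2*y) - 2.8437255)/(0.000343*cos(y)^3 + 0.067326*cos(y)^2 + 4.405044*cos(y) + 96.071912)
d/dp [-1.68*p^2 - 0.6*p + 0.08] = -3.36*p - 0.6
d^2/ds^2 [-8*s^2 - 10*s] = -16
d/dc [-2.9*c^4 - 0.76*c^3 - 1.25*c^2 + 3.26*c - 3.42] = -11.6*c^3 - 2.28*c^2 - 2.5*c + 3.26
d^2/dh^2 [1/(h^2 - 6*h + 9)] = 6/(h^4 - 12*h^3 + 54*h^2 - 108*h + 81)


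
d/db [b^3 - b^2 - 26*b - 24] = 3*b^2 - 2*b - 26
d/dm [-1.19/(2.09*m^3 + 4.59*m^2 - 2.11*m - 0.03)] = (7.4613*m^2 + 10.9242*m - 2.5109)/(2.09*m^3 + 4.59*m^2 - 2.11*m - 0.03)^2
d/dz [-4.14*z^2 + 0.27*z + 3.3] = 0.27 - 8.28*z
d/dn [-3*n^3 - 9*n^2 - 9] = 9*n*(-n - 2)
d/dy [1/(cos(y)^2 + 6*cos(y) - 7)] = 2*(cos(y) + 3)*sin(y)/(cos(y)^2 + 6*cos(y) - 7)^2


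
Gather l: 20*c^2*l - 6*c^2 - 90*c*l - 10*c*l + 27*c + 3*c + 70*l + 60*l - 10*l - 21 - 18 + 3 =-6*c^2 + 30*c + l*(20*c^2 - 100*c + 120) - 36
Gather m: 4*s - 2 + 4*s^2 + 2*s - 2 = 4*s^2 + 6*s - 4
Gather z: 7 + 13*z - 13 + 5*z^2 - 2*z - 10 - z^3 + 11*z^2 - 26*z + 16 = -z^3 + 16*z^2 - 15*z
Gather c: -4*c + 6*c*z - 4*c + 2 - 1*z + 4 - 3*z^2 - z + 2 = c*(6*z - 8) - 3*z^2 - 2*z + 8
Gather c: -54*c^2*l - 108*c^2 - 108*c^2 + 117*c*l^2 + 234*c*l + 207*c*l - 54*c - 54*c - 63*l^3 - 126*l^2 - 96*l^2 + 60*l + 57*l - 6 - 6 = c^2*(-54*l - 216) + c*(117*l^2 + 441*l - 108) - 63*l^3 - 222*l^2 + 117*l - 12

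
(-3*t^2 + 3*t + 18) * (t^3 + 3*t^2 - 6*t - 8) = -3*t^5 - 6*t^4 + 45*t^3 + 60*t^2 - 132*t - 144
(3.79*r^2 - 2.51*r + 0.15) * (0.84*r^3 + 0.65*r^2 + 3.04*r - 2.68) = 3.1836*r^5 + 0.355100000000001*r^4 + 10.0161*r^3 - 17.6901*r^2 + 7.1828*r - 0.402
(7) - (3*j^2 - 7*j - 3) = -3*j^2 + 7*j + 10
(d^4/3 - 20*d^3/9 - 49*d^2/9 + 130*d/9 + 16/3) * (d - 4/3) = d^5/3 - 8*d^4/3 - 67*d^3/27 + 586*d^2/27 - 376*d/27 - 64/9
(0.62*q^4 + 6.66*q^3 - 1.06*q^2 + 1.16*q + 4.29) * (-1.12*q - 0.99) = -0.6944*q^5 - 8.073*q^4 - 5.4062*q^3 - 0.2498*q^2 - 5.9532*q - 4.2471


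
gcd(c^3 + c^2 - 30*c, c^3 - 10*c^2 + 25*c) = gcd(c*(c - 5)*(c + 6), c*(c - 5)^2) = c^2 - 5*c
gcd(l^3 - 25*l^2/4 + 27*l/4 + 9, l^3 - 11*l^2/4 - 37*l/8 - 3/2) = l^2 - 13*l/4 - 3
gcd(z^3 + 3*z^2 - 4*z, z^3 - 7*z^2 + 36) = 1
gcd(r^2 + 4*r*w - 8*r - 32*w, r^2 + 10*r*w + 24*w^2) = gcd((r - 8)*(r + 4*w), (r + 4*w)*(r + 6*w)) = r + 4*w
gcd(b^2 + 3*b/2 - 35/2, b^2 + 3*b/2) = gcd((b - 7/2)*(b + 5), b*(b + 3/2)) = 1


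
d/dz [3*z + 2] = 3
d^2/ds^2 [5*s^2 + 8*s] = 10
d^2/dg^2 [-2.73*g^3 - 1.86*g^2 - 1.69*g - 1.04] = -16.38*g - 3.72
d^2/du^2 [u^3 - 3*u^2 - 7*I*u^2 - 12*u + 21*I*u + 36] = 6*u - 6 - 14*I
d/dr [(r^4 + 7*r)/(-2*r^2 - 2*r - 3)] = (-4*r^5 - 6*r^4 - 12*r^3 + 14*r^2 - 21)/(4*r^4 + 8*r^3 + 16*r^2 + 12*r + 9)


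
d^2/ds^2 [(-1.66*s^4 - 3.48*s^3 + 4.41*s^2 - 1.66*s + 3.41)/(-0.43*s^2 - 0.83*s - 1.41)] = (0.613867999999999*s^6 + 3.554724*s^5 + 12.900192*s^4 + 35.41979*s^3 + 76.29846*s^2 + 28.170606*s - 21.98377)/(0.079507*s^6 + 0.460401*s^5 + 1.670808*s^4 + 3.591161*s^3 + 5.478696*s^2 + 4.950369*s + 2.803221)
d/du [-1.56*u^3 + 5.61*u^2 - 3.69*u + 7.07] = -4.68*u^2 + 11.22*u - 3.69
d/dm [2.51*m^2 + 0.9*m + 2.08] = 5.02*m + 0.9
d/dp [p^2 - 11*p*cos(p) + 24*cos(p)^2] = 11*p*sin(p) + 2*p - 24*sin(2*p) - 11*cos(p)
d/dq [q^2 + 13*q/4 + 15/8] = 2*q + 13/4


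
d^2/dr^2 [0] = 0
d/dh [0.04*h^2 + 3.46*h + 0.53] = 0.08*h + 3.46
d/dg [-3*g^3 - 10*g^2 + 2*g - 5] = -9*g^2 - 20*g + 2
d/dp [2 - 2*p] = -2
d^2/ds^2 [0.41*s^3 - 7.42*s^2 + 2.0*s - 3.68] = 2.46*s - 14.84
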